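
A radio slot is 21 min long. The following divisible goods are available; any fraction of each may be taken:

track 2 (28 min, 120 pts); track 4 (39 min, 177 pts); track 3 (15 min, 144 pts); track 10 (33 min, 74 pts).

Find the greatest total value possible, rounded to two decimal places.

171.23

Take in order of value per unit:
- track 3 (144/15 per unit): all 15 → value 144, running total 144.00
- track 4 (177/39 per unit): 6 of 39 → value 6×177/39 = 27.2308, running total 171.23
Total 171.23.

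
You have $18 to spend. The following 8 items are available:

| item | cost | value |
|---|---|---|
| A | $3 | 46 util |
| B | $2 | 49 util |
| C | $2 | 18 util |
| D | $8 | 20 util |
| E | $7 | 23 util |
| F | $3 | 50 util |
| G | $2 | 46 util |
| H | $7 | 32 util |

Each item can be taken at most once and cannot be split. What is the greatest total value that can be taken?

Check high-value combinations within $18:
- A+B+F+G+H: cost 3+2+3+2+7=17, value 46+49+50+46+32=223
- A+B+E+F+G: cost 3+2+7+3+2=17, value 46+49+23+50+46=214
- A+B+D+F+G: cost 3+2+8+3+2=18, value 46+49+20+50+46=211
- A+B+C+F+G: cost 3+2+2+3+2=12, value 46+49+18+50+46=209
Best: 223 util.

223 util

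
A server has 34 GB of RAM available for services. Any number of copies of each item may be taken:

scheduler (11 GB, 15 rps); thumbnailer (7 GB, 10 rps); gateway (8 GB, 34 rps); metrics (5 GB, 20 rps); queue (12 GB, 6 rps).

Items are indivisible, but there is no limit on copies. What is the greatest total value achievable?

Best value-per-unit is gateway at 34/8; filling with it alone gives 4×34 = 136.
Optimal mix: 3×gateway + 2×metrics → memory 34, value 142.

142 rps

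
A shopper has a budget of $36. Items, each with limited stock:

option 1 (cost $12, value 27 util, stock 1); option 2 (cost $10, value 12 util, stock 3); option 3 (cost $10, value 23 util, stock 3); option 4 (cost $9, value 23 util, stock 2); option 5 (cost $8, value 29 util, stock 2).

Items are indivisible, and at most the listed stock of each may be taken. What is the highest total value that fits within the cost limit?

Best selections within cost 36 and stock limits:
- 2×option 4 + 2×option 5: cost 34, value 104
- 1×option 3 + 1×option 4 + 2×option 5: cost 35, value 104
Best: 104 util.

104 util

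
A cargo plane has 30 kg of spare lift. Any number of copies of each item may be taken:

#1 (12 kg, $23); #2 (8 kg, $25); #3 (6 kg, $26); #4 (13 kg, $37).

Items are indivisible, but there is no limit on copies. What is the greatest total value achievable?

Best value-per-unit is #3 at 26/6, and filling with it alone uses weight 5×6=30. No mix of the others beats 5×26 = 130.

$130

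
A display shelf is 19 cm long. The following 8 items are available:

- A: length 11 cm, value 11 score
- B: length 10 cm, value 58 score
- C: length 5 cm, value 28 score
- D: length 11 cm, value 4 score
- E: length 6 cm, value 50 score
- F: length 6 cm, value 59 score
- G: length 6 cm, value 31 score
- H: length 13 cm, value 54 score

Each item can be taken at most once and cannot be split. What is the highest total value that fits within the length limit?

Check high-value combinations within 19 cm:
- E+F+G: length 6+6+6=18, value 50+59+31=140
- C+E+F: length 5+6+6=17, value 28+50+59=137
- C+F+G: length 5+6+6=17, value 28+59+31=118
Best: 140 score.

140 score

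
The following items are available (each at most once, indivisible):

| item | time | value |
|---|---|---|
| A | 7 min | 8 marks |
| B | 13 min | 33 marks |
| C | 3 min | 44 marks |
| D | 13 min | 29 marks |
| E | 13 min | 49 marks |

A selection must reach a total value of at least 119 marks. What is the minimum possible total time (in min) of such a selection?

29

Subsets with value ≥ 119, sorted by total time:
- B+C+E: time 29, value 126
- C+D+E: time 29, value 122
- A+B+C+E: time 36, value 134
Minimum time: 29 min.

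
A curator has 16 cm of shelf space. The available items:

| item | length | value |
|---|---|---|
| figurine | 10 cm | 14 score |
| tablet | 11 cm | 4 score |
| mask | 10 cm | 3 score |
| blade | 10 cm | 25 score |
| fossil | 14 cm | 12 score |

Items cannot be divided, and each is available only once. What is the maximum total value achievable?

This is a 0/1 knapsack; check combinations near the capacity.
- blade: length 10, value 25
- figurine: length 10, value 14
- fossil: length 14, value 12
- tablet: length 11, value 4
- mask: length 10, value 3
Best: 25 score.

25 score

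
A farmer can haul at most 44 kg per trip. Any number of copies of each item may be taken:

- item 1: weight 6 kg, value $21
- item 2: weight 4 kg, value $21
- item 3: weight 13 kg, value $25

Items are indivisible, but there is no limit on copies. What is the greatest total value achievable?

Best value-per-unit is item 2 at 21/4, and filling with it alone uses weight 11×4=44. No mix of the others beats 11×21 = 231.

$231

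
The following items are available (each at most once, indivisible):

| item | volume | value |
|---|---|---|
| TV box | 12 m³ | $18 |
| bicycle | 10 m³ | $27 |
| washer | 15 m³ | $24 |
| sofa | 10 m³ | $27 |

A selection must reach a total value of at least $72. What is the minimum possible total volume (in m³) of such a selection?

32

Subsets with value ≥ 72, sorted by total volume:
- TV box+bicycle+sofa: volume 32, value 72
- bicycle+washer+sofa: volume 35, value 78
- TV box+bicycle+washer+sofa: volume 47, value 96
Minimum volume: 32 m³.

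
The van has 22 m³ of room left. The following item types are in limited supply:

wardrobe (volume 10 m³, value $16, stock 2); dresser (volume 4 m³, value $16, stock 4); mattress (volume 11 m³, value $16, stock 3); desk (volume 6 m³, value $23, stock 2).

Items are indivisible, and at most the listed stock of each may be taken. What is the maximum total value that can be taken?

$87

Best selections within volume 22 and stock limits:
- 4×dresser + 1×desk: volume 22, value 87
- 2×dresser + 2×desk: volume 20, value 78
- 3×dresser + 1×desk: volume 18, value 71
Best: $87.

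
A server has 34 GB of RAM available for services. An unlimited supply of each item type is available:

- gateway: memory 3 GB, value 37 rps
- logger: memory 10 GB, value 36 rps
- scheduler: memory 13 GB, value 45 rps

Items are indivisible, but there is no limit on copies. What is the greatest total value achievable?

Best value-per-unit is gateway at 37/3, and filling with it alone uses memory 11×3=33. No mix of the others beats 11×37 = 407.

407 rps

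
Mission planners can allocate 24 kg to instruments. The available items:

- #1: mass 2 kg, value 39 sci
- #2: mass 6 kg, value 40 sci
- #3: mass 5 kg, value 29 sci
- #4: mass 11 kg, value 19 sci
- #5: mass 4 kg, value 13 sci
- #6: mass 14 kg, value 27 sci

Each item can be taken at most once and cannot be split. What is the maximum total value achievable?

This is a 0/1 knapsack; check combinations near the capacity.
- #1+#2+#3+#4: mass 2+6+5+11=24, value 39+40+29+19=127
- #1+#2+#3+#5: mass 2+6+5+4=17, value 39+40+29+13=121
- #1+#2+#4+#5: mass 2+6+11+4=23, value 39+40+19+13=111
- #1+#2+#3: mass 2+6+5=13, value 39+40+29=108
- #1+#2+#6: mass 2+6+14=22, value 39+40+27=106
Best: 127 sci.

127 sci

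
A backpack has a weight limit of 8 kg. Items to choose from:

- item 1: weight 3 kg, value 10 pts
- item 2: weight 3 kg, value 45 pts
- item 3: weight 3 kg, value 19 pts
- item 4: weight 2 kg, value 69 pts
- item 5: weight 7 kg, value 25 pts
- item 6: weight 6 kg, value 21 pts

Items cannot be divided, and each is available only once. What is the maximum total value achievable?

Check high-value combinations within 8 kg:
- item 2+item 3+item 4: weight 3+3+2=8, value 45+19+69=133
- item 1+item 2+item 4: weight 3+3+2=8, value 10+45+69=124
- item 2+item 4: weight 3+2=5, value 45+69=114
- item 1+item 3+item 4: weight 3+3+2=8, value 10+19+69=98
Best: 133 pts.

133 pts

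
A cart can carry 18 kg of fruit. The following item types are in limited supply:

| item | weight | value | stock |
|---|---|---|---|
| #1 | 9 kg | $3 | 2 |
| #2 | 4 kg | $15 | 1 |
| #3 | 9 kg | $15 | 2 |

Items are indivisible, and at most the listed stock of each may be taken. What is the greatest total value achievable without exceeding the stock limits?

Best selections within weight 18 and stock limits:
- 1×#2 + 1×#3: weight 13, value 30
- 2×#3: weight 18, value 30
- 1×#1 + 1×#2: weight 13, value 18
Best: $30.

$30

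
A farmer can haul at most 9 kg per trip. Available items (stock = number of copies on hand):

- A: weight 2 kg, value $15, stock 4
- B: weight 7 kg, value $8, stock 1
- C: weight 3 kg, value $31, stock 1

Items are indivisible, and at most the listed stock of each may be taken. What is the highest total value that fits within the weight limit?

$76

Best selections within weight 9 and stock limits:
- 3×A + 1×C: weight 9, value 76
- 2×A + 1×C: weight 7, value 61
- 4×A: weight 8, value 60
- 1×A + 1×C: weight 5, value 46
Best: $76.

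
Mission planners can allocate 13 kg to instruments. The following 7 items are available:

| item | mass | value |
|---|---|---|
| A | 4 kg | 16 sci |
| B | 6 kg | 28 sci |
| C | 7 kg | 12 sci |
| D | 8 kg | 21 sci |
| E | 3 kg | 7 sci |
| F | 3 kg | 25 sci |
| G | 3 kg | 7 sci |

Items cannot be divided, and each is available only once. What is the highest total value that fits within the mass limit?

69 sci

Check high-value combinations within 13 kg:
- A+B+F: mass 4+6+3=13, value 16+28+25=69
- B+E+F: mass 6+3+3=12, value 28+7+25=60
- B+F+G: mass 6+3+3=12, value 28+25+7=60
- A+E+F+G: mass 4+3+3+3=13, value 16+7+25+7=55
Best: 69 sci.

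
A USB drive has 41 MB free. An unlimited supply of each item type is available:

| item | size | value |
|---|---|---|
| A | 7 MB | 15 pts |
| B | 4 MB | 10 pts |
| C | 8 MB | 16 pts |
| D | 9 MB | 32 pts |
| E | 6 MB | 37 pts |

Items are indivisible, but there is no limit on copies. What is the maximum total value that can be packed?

232 pts

Best value-per-unit is E at 37/6; filling with it alone gives 6×37 = 222.
Optimal mix: 1×B + 6×E → size 40, value 232.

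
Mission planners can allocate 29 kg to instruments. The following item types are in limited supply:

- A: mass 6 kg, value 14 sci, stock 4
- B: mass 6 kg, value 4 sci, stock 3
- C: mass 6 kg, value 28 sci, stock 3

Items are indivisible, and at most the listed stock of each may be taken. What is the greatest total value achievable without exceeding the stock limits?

98 sci

Best selections within mass 29 and stock limits:
- 1×A + 3×C: mass 24, value 98
- 1×B + 3×C: mass 24, value 88
- 3×C: mass 18, value 84
- 2×A + 2×C: mass 24, value 84
Best: 98 sci.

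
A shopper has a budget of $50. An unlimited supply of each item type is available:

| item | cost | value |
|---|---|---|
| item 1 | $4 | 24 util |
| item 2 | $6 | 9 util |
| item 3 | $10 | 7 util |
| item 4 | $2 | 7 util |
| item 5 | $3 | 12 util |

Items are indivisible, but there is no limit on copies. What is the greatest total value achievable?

Best value-per-unit is item 1 at 24/4; filling with it alone gives 12×24 = 288.
Optimal mix: 12×item 1 + 1×item 4 → cost 50, value 295.

295 util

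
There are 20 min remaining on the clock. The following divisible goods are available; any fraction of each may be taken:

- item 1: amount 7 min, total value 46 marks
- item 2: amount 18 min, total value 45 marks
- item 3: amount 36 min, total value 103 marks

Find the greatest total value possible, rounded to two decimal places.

Take in order of value per unit:
- item 1 (46/7 per unit): all 7 → value 46, running total 46.00
- item 3 (103/36 per unit): 13 of 36 → value 13×103/36 = 37.1944, running total 83.19
Total 83.19.

83.19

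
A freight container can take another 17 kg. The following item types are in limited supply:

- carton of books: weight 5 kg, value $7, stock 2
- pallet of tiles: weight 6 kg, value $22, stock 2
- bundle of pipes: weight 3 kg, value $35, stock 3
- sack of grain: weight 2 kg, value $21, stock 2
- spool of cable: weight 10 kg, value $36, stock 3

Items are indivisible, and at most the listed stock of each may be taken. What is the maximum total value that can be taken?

$148

Best selections within weight 17 and stock limits:
- 1×pallet of tiles + 3×bundle of pipes + 1×sack of grain: weight 17, value 148
- 3×bundle of pipes + 2×sack of grain: weight 13, value 147
- 1×pallet of tiles + 2×bundle of pipes + 2×sack of grain: weight 16, value 134
- 1×carton of books + 3×bundle of pipes + 1×sack of grain: weight 16, value 133
Best: $148.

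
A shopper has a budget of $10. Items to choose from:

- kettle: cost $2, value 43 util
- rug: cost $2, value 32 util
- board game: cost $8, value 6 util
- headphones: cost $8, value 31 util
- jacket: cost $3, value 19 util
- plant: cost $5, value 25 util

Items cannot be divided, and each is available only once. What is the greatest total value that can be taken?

Check high-value combinations within $10:
- kettle+rug+plant: cost 2+2+5=9, value 43+32+25=100
- kettle+rug+jacket: cost 2+2+3=7, value 43+32+19=94
- kettle+jacket+plant: cost 2+3+5=10, value 43+19+25=87
Best: 100 util.

100 util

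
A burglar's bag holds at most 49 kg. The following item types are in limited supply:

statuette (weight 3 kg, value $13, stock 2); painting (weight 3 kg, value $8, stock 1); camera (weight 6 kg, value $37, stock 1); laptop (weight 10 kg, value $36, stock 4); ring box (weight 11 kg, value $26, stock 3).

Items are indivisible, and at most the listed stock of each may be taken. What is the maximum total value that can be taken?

Best selections within weight 49 and stock limits:
- 1×statuette + 1×camera + 4×laptop: weight 49, value 194
- 1×painting + 1×camera + 4×laptop: weight 49, value 189
- 1×camera + 4×laptop: weight 46, value 181
Best: $194.

$194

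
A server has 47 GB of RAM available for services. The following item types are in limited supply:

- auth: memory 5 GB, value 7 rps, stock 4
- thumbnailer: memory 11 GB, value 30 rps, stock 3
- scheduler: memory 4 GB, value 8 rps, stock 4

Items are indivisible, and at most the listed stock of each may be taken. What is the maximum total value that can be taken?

114 rps

Best selections within memory 47 and stock limits:
- 3×thumbnailer + 3×scheduler: memory 45, value 114
- 1×auth + 3×thumbnailer + 2×scheduler: memory 46, value 113
Best: 114 rps.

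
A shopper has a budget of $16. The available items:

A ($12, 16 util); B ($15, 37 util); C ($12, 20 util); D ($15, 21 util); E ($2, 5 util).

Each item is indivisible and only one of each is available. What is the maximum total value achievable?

37 util

Check high-value combinations within $16:
- B: cost 15, value 37
- C+E: cost 12+2=14, value 20+5=25
- A+E: cost 12+2=14, value 16+5=21
- D: cost 15, value 21
Best: 37 util.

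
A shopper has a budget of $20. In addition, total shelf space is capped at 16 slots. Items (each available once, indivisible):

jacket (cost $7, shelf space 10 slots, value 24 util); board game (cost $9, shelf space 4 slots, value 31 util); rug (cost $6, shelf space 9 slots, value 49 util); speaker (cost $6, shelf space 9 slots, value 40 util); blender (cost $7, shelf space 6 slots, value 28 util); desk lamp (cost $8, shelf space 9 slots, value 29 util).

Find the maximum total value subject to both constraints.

80 util

Feasible sets respecting both limits:
- board game+rug: cost 15, shelf space 13, value 80
- rug+blender: cost 13, shelf space 15, value 77
- board game+speaker: cost 15, shelf space 13, value 71
Best: 80 util.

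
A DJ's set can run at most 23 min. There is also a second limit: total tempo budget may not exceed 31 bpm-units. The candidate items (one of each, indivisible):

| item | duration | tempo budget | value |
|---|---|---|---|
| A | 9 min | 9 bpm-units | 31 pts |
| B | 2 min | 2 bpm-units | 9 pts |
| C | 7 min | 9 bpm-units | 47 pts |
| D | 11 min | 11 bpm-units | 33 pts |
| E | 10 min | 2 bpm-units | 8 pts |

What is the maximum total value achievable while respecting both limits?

89 pts

Feasible sets respecting both limits:
- B+C+D: duration 20, tempo budget 22, value 89
- A+B+C: duration 18, tempo budget 20, value 87
- C+D: duration 18, tempo budget 20, value 80
- A+C: duration 16, tempo budget 18, value 78
Best: 89 pts.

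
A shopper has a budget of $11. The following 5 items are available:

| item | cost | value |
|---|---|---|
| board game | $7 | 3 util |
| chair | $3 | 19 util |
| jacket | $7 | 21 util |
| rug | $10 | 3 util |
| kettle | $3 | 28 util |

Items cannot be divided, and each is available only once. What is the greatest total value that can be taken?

49 util

This is a 0/1 knapsack; check combinations near the capacity.
- jacket+kettle: cost 7+3=10, value 21+28=49
- chair+kettle: cost 3+3=6, value 19+28=47
- chair+jacket: cost 3+7=10, value 19+21=40
Best: 49 util.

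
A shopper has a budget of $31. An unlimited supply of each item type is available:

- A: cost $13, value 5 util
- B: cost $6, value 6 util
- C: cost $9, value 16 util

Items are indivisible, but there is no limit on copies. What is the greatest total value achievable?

48 util

Best value-per-unit is C at 16/9, and filling with it alone uses cost 3×9=27. No mix of the others beats 3×16 = 48.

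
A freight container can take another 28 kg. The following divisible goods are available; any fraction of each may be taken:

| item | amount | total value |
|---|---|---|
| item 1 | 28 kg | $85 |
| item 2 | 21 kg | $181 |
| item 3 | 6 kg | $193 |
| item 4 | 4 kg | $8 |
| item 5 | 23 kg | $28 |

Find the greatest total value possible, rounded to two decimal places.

Take in order of value per unit:
- item 3 (193/6 per unit): all 6 → value 193, running total 193.00
- item 2 (181/21 per unit): all 21 → value 181, running total 374.00
- item 1 (85/28 per unit): 1 of 28 → value 1×85/28 = 3.0357, running total 377.04
Total 377.04.

377.04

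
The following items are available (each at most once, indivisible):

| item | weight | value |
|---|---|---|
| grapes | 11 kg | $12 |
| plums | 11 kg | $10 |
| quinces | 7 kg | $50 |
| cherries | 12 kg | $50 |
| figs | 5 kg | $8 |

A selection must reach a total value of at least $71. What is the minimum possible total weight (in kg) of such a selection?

Subsets with value ≥ 71, sorted by total weight:
- quinces+cherries: weight 19, value 100
- quinces+cherries+figs: weight 24, value 108
Minimum weight: 19 kg.

19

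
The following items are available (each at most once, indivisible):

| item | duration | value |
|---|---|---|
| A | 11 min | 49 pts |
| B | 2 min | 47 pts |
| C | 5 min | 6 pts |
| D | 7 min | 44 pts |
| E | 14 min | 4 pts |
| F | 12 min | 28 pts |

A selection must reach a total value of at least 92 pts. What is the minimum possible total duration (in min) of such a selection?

Subsets with value ≥ 92, sorted by total duration:
- A+B: duration 13, value 96
- B+C+D: duration 14, value 97
Minimum duration: 13 min.

13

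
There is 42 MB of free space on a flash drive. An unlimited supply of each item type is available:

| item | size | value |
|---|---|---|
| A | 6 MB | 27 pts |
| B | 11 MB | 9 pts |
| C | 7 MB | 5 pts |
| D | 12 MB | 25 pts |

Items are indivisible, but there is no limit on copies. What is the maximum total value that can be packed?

189 pts

Best value-per-unit is A at 27/6, and filling with it alone uses size 7×6=42. No mix of the others beats 7×27 = 189.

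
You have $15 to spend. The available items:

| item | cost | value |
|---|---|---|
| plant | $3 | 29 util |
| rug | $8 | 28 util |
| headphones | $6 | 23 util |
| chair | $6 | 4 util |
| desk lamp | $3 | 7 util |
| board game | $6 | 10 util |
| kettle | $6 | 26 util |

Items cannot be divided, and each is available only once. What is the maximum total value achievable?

78 util

This is a 0/1 knapsack; check combinations near the capacity.
- plant+headphones+kettle: cost 3+6+6=15, value 29+23+26=78
- plant+board game+kettle: cost 3+6+6=15, value 29+10+26=65
- plant+rug+desk lamp: cost 3+8+3=14, value 29+28+7=64
- plant+desk lamp+kettle: cost 3+3+6=12, value 29+7+26=62
- plant+headphones+board game: cost 3+6+6=15, value 29+23+10=62
Best: 78 util.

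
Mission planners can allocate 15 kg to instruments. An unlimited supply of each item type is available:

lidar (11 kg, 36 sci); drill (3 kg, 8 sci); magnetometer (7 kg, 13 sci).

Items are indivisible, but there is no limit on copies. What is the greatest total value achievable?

Best value-per-unit is lidar at 36/11; filling with it alone gives 1×36 = 36.
Optimal mix: 1×lidar + 1×drill → mass 14, value 44.

44 sci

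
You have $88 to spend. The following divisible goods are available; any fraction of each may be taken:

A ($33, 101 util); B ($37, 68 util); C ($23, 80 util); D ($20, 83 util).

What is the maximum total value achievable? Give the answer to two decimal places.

286.05

Take in order of value per unit:
- D (83/20 per unit): all 20 → value 83, running total 83.00
- C (80/23 per unit): all 23 → value 80, running total 163.00
- A (101/33 per unit): all 33 → value 101, running total 264.00
- B (68/37 per unit): 12 of 37 → value 12×68/37 = 22.0541, running total 286.05
Total 286.05.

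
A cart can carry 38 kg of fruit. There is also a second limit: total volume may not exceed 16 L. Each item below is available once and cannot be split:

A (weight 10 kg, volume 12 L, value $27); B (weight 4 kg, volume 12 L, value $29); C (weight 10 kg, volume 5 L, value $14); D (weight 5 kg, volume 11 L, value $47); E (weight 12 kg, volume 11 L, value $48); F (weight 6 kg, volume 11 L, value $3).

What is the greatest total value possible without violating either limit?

Feasible sets respecting both limits:
- C+E: weight 22, volume 16, value 62
- C+D: weight 15, volume 16, value 61
- E: weight 12, volume 11, value 48
- D: weight 5, volume 11, value 47
Best: $62.

$62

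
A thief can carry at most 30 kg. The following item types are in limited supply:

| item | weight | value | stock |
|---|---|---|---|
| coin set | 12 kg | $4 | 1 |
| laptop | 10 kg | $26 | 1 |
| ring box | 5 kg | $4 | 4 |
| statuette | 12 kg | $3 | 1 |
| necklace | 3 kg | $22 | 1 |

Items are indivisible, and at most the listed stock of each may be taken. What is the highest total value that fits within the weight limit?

Best selections within weight 30 and stock limits:
- 1×laptop + 3×ring box + 1×necklace: weight 28, value 60
- 1×laptop + 2×ring box + 1×necklace: weight 23, value 56
- 1×coin set + 1×laptop + 1×ring box + 1×necklace: weight 30, value 56
- 1×laptop + 1×ring box + 1×statuette + 1×necklace: weight 30, value 55
Best: $60.

$60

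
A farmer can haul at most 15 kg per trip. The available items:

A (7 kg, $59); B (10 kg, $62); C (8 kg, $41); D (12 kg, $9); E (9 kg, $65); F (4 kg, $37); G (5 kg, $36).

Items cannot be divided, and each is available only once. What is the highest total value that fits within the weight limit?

$102

This is a 0/1 knapsack; check combinations near the capacity.
- E+F: weight 9+4=13, value 65+37=102
- E+G: weight 9+5=14, value 65+36=101
- A+C: weight 7+8=15, value 59+41=100
Best: $102.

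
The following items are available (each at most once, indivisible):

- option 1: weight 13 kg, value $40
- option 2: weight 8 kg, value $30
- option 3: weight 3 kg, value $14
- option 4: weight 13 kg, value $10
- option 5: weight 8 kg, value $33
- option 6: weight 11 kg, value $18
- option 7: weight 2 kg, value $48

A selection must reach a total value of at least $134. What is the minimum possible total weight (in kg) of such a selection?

Subsets with value ≥ 134, sorted by total weight:
- option 1+option 3+option 5+option 7: weight 26, value 135
- option 1+option 2+option 5+option 7: weight 31, value 151
- option 2+option 3+option 5+option 6+option 7: weight 32, value 143
- option 1+option 2+option 3+option 5+option 7: weight 34, value 165
Minimum weight: 26 kg.

26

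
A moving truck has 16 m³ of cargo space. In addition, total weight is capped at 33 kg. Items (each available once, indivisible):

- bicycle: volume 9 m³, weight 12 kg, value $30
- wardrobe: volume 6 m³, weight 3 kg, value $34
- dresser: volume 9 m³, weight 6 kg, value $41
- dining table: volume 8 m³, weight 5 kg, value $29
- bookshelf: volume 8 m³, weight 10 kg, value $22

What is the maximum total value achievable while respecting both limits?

$75

Feasible sets respecting both limits:
- wardrobe+dresser: volume 15, weight 9, value 75
- bicycle+wardrobe: volume 15, weight 15, value 64
- wardrobe+dining table: volume 14, weight 8, value 63
- wardrobe+bookshelf: volume 14, weight 13, value 56
Best: $75.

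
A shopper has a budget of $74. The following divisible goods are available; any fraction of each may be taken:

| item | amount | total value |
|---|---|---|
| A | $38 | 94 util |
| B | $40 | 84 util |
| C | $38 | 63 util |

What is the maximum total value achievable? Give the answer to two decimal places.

169.60

Take in order of value per unit:
- A (94/38 per unit): all 38 → value 94, running total 94.00
- B (84/40 per unit): 36 of 40 → value 36×84/40 = 75.6000, running total 169.60
Total 169.60.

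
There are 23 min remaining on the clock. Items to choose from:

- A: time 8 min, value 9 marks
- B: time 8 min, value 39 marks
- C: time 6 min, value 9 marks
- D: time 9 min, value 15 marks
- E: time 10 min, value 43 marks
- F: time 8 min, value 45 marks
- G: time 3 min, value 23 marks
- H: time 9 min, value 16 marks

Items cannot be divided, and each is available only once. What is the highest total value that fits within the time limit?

111 marks

This is a 0/1 knapsack; check combinations near the capacity.
- E+F+G: time 10+8+3=21, value 43+45+23=111
- B+F+G: time 8+8+3=19, value 39+45+23=107
- B+E+G: time 8+10+3=21, value 39+43+23=105
- B+C+F: time 8+6+8=22, value 39+9+45=93
- E+F: time 10+8=18, value 43+45=88
Best: 111 marks.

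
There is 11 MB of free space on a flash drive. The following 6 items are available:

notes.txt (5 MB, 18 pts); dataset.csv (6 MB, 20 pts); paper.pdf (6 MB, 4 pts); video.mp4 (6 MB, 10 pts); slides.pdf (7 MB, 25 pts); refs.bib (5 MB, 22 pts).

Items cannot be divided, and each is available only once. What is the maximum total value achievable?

42 pts

Check high-value combinations within 11 MB:
- dataset.csv+refs.bib: size 6+5=11, value 20+22=42
- notes.txt+refs.bib: size 5+5=10, value 18+22=40
- notes.txt+dataset.csv: size 5+6=11, value 18+20=38
- video.mp4+refs.bib: size 6+5=11, value 10+22=32
Best: 42 pts.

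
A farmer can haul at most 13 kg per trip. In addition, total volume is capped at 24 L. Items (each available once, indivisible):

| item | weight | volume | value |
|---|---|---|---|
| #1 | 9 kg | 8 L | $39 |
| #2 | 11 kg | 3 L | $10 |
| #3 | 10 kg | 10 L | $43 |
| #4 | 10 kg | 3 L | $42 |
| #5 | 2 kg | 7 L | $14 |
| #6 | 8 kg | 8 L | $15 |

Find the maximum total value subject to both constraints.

Feasible sets respecting both limits:
- #3+#5: weight 12, volume 17, value 57
- #4+#5: weight 12, volume 10, value 56
- #1+#5: weight 11, volume 15, value 53
- #3: weight 10, volume 10, value 43
Best: $57.

$57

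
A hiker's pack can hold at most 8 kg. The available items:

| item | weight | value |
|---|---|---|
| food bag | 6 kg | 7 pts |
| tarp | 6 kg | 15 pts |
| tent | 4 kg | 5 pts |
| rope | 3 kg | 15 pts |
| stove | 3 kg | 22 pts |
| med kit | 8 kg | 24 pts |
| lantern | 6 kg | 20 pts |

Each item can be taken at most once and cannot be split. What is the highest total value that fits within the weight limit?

37 pts

Check high-value combinations within 8 kg:
- rope+stove: weight 3+3=6, value 15+22=37
- tent+stove: weight 4+3=7, value 5+22=27
- med kit: weight 8, value 24
- stove: weight 3, value 22
- lantern: weight 6, value 20
Best: 37 pts.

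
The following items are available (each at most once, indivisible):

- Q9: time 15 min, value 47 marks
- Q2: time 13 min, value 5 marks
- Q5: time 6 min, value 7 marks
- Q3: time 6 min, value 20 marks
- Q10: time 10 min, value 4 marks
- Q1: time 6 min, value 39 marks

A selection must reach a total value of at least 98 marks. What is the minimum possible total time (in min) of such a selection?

27

Subsets with value ≥ 98, sorted by total time:
- Q9+Q3+Q1: time 27, value 106
- Q9+Q5+Q3+Q1: time 33, value 113
Minimum time: 27 min.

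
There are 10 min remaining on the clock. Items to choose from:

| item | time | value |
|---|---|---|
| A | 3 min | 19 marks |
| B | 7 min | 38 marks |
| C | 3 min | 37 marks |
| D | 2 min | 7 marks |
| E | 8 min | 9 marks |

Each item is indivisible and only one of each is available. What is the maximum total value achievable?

75 marks

Check high-value combinations within 10 min:
- B+C: time 7+3=10, value 38+37=75
- A+C+D: time 3+3+2=8, value 19+37+7=63
- A+B: time 3+7=10, value 19+38=57
- A+C: time 3+3=6, value 19+37=56
- B+D: time 7+2=9, value 38+7=45
Best: 75 marks.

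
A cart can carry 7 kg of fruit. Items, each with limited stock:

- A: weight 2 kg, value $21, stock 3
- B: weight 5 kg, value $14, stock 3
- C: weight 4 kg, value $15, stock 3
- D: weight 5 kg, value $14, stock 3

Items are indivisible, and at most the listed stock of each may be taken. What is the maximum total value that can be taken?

Top feasible selections:
- 3×A: weight 6, value 63
- 2×A: weight 4, value 42
Best: $63.

$63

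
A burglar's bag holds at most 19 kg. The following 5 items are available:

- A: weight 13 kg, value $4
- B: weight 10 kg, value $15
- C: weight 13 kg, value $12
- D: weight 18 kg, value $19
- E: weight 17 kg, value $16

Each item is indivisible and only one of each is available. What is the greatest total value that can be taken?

Check high-value combinations within 19 kg:
- D: weight 18, value 19
- E: weight 17, value 16
- B: weight 10, value 15
- C: weight 13, value 12
- A: weight 13, value 4
Best: $19.

$19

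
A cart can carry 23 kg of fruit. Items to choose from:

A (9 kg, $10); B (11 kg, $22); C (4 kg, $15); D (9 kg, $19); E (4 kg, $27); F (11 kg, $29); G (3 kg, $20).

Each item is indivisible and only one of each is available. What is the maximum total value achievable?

$91

This is a 0/1 knapsack; check combinations near the capacity.
- C+E+F+G: weight 4+4+11+3=22, value 15+27+29+20=91
- B+C+E+G: weight 11+4+4+3=22, value 22+15+27+20=84
- C+D+E+G: weight 4+9+4+3=20, value 15+19+27+20=81
- E+F+G: weight 4+11+3=18, value 27+29+20=76
Best: $91.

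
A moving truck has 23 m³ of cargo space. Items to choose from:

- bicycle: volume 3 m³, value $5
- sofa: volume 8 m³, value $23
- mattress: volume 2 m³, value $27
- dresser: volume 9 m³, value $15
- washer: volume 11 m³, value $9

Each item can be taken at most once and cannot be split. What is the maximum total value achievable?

Check high-value combinations within 23 m³:
- bicycle+sofa+mattress+dresser: volume 3+8+2+9=22, value 5+23+27+15=70
- sofa+mattress+dresser: volume 8+2+9=19, value 23+27+15=65
- sofa+mattress+washer: volume 8+2+11=21, value 23+27+9=59
- bicycle+sofa+mattress: volume 3+8+2=13, value 5+23+27=55
Best: $70.

$70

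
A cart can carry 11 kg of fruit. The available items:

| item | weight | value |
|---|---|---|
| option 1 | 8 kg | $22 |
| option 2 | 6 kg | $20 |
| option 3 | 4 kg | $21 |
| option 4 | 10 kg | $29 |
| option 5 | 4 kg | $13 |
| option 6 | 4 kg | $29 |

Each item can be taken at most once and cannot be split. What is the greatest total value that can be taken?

$50

Check high-value combinations within 11 kg:
- option 3+option 6: weight 4+4=8, value 21+29=50
- option 2+option 6: weight 6+4=10, value 20+29=49
- option 5+option 6: weight 4+4=8, value 13+29=42
- option 2+option 3: weight 6+4=10, value 20+21=41
- option 3+option 5: weight 4+4=8, value 21+13=34
Best: $50.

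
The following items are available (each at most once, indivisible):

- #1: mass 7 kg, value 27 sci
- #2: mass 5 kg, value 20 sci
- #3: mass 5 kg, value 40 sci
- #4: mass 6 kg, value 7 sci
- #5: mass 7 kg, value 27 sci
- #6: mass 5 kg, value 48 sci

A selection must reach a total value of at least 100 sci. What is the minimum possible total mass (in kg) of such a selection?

Subsets with value ≥ 100, sorted by total mass:
- #2+#3+#6: mass 15, value 108
- #1+#3+#6: mass 17, value 115
Minimum mass: 15 kg.

15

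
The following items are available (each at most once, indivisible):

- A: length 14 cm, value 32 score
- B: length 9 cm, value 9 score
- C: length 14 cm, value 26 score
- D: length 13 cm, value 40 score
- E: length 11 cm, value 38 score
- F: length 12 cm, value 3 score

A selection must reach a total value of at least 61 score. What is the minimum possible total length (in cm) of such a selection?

24

Subsets with value ≥ 61, sorted by total length:
- D+E: length 24, value 78
- A+E: length 25, value 70
Minimum length: 24 cm.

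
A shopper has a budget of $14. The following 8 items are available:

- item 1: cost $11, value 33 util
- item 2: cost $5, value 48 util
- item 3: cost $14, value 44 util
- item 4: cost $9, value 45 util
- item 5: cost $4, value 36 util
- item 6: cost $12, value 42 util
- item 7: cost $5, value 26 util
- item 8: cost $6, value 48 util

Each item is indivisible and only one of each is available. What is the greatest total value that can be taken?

Check high-value combinations within $14:
- item 2+item 5+item 7: cost 5+4+5=14, value 48+36+26=110
- item 2+item 8: cost 5+6=11, value 48+48=96
- item 2+item 4: cost 5+9=14, value 48+45=93
- item 2+item 5: cost 5+4=9, value 48+36=84
Best: 110 util.

110 util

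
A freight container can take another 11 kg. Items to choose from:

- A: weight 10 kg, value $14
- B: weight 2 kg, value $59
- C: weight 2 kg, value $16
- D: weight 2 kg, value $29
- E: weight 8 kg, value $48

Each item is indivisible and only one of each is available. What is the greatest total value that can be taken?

Check high-value combinations within 11 kg:
- B+E: weight 2+8=10, value 59+48=107
- B+C+D: weight 2+2+2=6, value 59+16+29=104
- B+D: weight 2+2=4, value 59+29=88
- D+E: weight 2+8=10, value 29+48=77
Best: $107.

$107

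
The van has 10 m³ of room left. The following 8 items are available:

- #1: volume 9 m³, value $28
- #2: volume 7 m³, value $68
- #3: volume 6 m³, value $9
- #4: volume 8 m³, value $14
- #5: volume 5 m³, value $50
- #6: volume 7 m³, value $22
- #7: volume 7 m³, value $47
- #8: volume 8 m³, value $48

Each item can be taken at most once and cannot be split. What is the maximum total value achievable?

This is a 0/1 knapsack; check combinations near the capacity.
- #2: volume 7, value 68
- #5: volume 5, value 50
- #8: volume 8, value 48
- #7: volume 7, value 47
Best: $68.

$68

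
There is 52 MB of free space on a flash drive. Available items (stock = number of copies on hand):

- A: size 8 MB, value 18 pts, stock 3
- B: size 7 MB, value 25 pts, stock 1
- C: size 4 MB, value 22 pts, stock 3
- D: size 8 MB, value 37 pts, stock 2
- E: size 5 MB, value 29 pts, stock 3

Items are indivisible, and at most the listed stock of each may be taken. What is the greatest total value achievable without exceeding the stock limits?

252 pts

Best selections within size 52 and stock limits:
- 1×B + 3×C + 2×D + 3×E: size 50, value 252
- 1×A + 3×C + 2×D + 3×E: size 51, value 245
- 1×A + 1×B + 3×C + 1×D + 3×E: size 50, value 233
- 1×B + 2×C + 2×D + 3×E: size 46, value 230
Best: 252 pts.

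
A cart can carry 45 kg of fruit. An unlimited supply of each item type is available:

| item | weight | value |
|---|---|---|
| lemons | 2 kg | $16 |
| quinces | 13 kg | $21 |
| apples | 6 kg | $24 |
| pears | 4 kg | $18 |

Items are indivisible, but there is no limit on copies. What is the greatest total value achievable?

Best value-per-unit is lemons at 16/2, and filling with it alone uses weight 22×2=44. No mix of the others beats 22×16 = 352.

$352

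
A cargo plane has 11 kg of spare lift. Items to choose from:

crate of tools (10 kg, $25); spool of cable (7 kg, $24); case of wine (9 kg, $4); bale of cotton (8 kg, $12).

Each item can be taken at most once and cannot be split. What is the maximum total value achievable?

Check high-value combinations within 11 kg:
- crate of tools: weight 10, value 25
- spool of cable: weight 7, value 24
- bale of cotton: weight 8, value 12
Best: $25.

$25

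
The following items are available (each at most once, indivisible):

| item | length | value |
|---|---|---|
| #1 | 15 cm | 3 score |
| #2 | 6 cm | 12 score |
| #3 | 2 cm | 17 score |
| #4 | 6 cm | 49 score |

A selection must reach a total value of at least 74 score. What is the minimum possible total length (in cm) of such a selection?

14

Subsets with value ≥ 74, sorted by total length:
- #2+#3+#4: length 14, value 78
- #1+#2+#3+#4: length 29, value 81
Minimum length: 14 cm.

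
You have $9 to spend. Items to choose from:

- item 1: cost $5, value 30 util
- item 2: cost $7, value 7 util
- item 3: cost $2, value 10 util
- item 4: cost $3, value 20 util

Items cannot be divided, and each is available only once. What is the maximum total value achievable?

Check high-value combinations within $9:
- item 1+item 4: cost 5+3=8, value 30+20=50
- item 1+item 3: cost 5+2=7, value 30+10=40
- item 1: cost 5, value 30
- item 3+item 4: cost 2+3=5, value 10+20=30
- item 4: cost 3, value 20
Best: 50 util.

50 util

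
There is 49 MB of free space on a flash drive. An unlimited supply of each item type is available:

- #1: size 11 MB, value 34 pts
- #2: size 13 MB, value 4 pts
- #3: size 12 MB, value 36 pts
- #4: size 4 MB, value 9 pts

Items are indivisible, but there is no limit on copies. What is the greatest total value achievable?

Best value-per-unit is #1 at 34/11; filling with it alone gives 4×34 = 136.
Optimal mix: 3×#1 + 1×#3 + 1×#4 → size 49, value 147.

147 pts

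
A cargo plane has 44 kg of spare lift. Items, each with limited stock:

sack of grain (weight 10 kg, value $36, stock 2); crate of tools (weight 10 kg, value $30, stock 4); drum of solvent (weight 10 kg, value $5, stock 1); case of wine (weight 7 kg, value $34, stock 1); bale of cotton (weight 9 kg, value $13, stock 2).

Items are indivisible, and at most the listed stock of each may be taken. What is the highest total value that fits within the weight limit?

Top feasible selections:
- 2×sack of grain + 1×crate of tools + 1×case of wine: weight 37, value 136
- 2×sack of grain + 2×crate of tools: weight 40, value 132
Best: $136.

$136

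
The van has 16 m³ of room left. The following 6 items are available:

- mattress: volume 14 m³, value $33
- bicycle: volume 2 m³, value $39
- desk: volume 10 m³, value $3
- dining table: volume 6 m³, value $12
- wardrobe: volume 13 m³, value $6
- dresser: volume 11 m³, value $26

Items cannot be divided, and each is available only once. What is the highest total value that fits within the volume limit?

$72

This is a 0/1 knapsack; check combinations near the capacity.
- mattress+bicycle: volume 14+2=16, value 33+39=72
- bicycle+dresser: volume 2+11=13, value 39+26=65
- bicycle+dining table: volume 2+6=8, value 39+12=51
- bicycle+wardrobe: volume 2+13=15, value 39+6=45
- bicycle+desk: volume 2+10=12, value 39+3=42
Best: $72.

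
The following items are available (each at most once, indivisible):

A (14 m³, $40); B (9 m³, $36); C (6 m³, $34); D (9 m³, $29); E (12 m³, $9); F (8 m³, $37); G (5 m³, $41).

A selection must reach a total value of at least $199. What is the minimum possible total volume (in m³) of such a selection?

51

Subsets with value ≥ 199, sorted by total volume:
- A+B+C+D+F+G: volume 51, value 217
- A+B+C+D+E+F+G: volume 63, value 226
Minimum volume: 51 m³.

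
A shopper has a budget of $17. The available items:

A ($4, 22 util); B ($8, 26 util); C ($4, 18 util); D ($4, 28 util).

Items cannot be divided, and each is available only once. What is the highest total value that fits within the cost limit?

76 util

Check high-value combinations within $17:
- A+B+D: cost 4+8+4=16, value 22+26+28=76
- B+C+D: cost 8+4+4=16, value 26+18+28=72
- A+C+D: cost 4+4+4=12, value 22+18+28=68
Best: 76 util.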